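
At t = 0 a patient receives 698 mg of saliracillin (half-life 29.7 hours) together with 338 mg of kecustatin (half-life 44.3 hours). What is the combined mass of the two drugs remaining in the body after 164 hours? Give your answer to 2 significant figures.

41 mg

saliracillin: 698 × (1/2)^(164/29.7) = 698 × (1/2)^5.5219 ≈ 15.192 mg.
kecustatin: 338 × (1/2)^(164/44.3) = 338 × (1/2)^3.702 ≈ 25.971 mg.
Total = 15.192 + 25.971 ≈ 41.163 mg.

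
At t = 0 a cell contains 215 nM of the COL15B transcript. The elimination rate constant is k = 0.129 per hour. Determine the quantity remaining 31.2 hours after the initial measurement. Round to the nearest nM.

t½ = ln 2 / k = 0.69315 / 0.129 ≈ 5.3732 hours.
Number of half-lives: n = 31.2/5.3732 ≈ 5.8066.
Remaining = 215 × (1/2)^5.8066 = 215 × 0.017867 ≈ 3.8414 nM.

4 nM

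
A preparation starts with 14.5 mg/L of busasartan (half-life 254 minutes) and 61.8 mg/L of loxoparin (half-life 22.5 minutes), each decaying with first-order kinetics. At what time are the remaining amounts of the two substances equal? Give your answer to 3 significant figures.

51.6 minutes

Set 14.5·(1/2)^(t/254) = 61.8·(1/2)^(t/22.5).
Taking log₂: log₂(14.5/61.8) = t·(1/254 − 1/22.5).
log₂(0.23463) = -2.0916; 1/254 − 1/22.5 = -0.040507.
t = -2.0916 / -0.040507 ≈ 51.634 minutes.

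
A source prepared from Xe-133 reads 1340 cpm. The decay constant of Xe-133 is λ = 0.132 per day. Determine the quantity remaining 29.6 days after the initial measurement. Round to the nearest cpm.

t½ = ln 2 / λ = 0.69315 / 0.132 ≈ 5.2511 days.
Number of half-lives: n = 29.6/5.2511 ≈ 5.6369.
Remaining = 1340 × (1/2)^5.6369 = 1340 × 0.020097 ≈ 26.93 cpm.

27 cpm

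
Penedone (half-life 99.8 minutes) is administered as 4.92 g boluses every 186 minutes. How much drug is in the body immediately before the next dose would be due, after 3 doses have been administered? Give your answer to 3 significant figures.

The 3 doses were given 558, 372, 186 minutes ago.
Total = 4.92·(1/2)^(558/99.8) + 4.92·(1/2)^(372/99.8) + 4.92·(1/2)^(186/99.8)
      = 0.10206 + 0.37144 + 1.3518 ≈ 1.8253 g.

1.83 g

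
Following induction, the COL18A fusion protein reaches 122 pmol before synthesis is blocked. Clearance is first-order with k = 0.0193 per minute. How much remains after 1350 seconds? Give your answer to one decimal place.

79.0 pmol

t½ = ln 2 / k = 0.69315 / 0.0193 ≈ 35.914 minutes.
Convert the elapsed time: 1350 seconds = 22.5 minutes.
Number of half-lives: n = 22.5/35.914 ≈ 0.62649.
Remaining = 122 × (1/2)^0.62649 = 122 × 0.64775 ≈ 79.026 pmol.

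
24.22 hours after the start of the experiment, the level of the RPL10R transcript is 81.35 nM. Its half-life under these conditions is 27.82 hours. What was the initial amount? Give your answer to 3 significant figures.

149 nM

Number of half-lives elapsed: n = 24.22/27.82 ≈ 0.8706.
A₀ = A × 2^n = 81.35 × 2^0.8706 = 81.35 × 1.8284 ≈ 148.74 nM.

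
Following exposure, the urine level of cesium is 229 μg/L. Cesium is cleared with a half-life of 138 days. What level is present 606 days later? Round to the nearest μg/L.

11 μg/L

Number of half-lives: n = 606/138 ≈ 4.3913.
Remaining = 229 × (1/2)^4.3913 = 229 × 0.047652 ≈ 10.912 μg/L.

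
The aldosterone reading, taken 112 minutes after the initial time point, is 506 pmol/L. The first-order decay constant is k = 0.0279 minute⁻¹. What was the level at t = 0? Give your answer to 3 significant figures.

11500 pmol/L

t½ = ln 2 / k = 0.69315 / 0.0279 ≈ 24.844 minutes.
Number of half-lives elapsed: n = 112/24.844 ≈ 4.5081.
A₀ = A × 2^n = 506 × 2^4.5081 = 506 × 22.755 ≈ 11514 pmol/L.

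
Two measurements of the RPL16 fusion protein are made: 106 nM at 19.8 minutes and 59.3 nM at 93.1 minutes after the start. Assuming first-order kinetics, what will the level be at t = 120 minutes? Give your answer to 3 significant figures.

Over Δt = 93.1 − 19.8 = 73.3 minutes, the level fell by a factor of 106/59.3 ≈ 1.7875.
n = log₂(1.7875) ≈ 0.83796 half-lives, so t½ = 73.3/0.83796 ≈ 87.474 minutes.
From t = 93.1 to t = 120: 59.3 × (1/2)^((120−93.1)/87.474) ≈ 47.916 nM.

47.9 nM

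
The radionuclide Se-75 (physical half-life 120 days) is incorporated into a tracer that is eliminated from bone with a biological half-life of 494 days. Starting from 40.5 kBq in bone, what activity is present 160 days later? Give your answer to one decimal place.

1/t_eff = 1/t_phys + 1/t_biol = 1/120 + 1/494 = 0.010358 per day.
t_eff = 120 × 494 / (120 + 494) ≈ 96.547 days.
Remaining = 40.5 × (1/2)^(160/96.547) = 40.5 × (1/2)^1.6572 ≈ 12.841 kBq.

12.8 kBq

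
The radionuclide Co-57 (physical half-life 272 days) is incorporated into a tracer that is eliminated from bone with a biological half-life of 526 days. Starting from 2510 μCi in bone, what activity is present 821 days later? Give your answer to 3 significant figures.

105 μCi

1/t_eff = 1/t_phys + 1/t_biol = 1/272 + 1/526 = 0.0055776 per day.
t_eff = 272 × 526 / (272 + 526) ≈ 179.29 days.
Remaining = 2510 × (1/2)^(821/179.29) = 2510 × (1/2)^4.5792 ≈ 105 μCi.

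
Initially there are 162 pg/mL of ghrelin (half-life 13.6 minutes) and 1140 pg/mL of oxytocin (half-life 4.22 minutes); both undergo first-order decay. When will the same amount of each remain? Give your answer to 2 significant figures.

17 minutes

Set 162·(1/2)^(t/13.6) = 1140·(1/2)^(t/4.22).
Taking log₂: log₂(162/1140) = t·(1/13.6 − 1/4.22).
log₂(0.14211) = -2.815; 1/13.6 − 1/4.22 = -0.16344.
t = -2.815 / -0.16344 ≈ 17.224 minutes.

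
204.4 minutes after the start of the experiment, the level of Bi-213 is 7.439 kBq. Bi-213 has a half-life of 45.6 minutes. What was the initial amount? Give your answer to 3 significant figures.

166 kBq

Number of half-lives elapsed: n = 204.4/45.6 ≈ 4.4825.
A₀ = A × 2^n = 7.439 × 2^4.4825 = 7.439 × 22.354 ≈ 166.29 kBq.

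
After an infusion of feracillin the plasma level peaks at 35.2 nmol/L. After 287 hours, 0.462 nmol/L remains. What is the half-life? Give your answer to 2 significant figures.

46 hours

A/A₀ = 0.462/35.2 ≈ 0.013125.
n = log₂(76.19) ≈ 6.2515 half-lives elapsed in 287 hours.
t½ = 287/6.2515 ≈ 45.909 hours.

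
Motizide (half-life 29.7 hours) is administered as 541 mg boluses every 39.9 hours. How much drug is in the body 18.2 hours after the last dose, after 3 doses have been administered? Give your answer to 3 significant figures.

548 mg

The 3 doses were given 98, 58.1, 18.2 hours ago.
Total = 541·(1/2)^(98/29.7) + 541·(1/2)^(58.1/29.7) + 541·(1/2)^(18.2/29.7)
      = 54.941 + 139.42 + 353.78 ≈ 548.13 mg.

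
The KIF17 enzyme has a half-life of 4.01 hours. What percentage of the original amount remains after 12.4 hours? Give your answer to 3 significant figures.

11.7%

n = 12.4/4.01 ≈ 3.0923 half-lives.
Fraction remaining = (1/2)^3.0923 ≈ 0.11726, i.e. 11.726%.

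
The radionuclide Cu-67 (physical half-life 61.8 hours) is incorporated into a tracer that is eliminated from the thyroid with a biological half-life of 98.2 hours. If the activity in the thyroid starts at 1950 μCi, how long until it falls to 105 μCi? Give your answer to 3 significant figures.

160 hours

1/t_eff = 1/t_phys + 1/t_biol = 1/61.8 + 1/98.2 = 0.026365 per hour.
t_eff = 61.8 × 98.2 / (61.8 + 98.2) ≈ 37.93 hours.
n = log₂(1950/105) ≈ 4.215; t = 4.215 × 37.93 ≈ 159.87 hours.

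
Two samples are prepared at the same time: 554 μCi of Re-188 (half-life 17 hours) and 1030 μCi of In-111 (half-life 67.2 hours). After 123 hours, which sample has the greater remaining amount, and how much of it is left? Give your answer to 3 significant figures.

In-111, 290 μCi

Re-188: 554 × (1/2)^7.2353 ≈ 3.6768 μCi.
In-111: 1030 × (1/2)^1.8304 ≈ 289.63 μCi.
In-111 has more remaining, at ≈ 289.63 μCi.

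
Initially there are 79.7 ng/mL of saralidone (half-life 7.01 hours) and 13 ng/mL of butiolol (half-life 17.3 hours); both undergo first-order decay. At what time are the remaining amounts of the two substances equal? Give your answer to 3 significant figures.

30.8 hours

Set 79.7·(1/2)^(t/7.01) = 13·(1/2)^(t/17.3).
Taking log₂: log₂(79.7/13) = t·(1/7.01 − 1/17.3).
log₂(6.1308) = 2.6161; 1/7.01 − 1/17.3 = 0.08485.
t = 2.6161 / 0.08485 ≈ 30.832 hours.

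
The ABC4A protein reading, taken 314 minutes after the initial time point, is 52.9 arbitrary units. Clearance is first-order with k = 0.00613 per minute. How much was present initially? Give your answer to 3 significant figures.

t½ = ln 2 / k = 0.69315 / 0.00613 ≈ 113.07 minutes.
Number of half-lives elapsed: n = 314/113.07 ≈ 2.7769.
A₀ = A × 2^n = 52.9 × 2^2.7769 = 52.9 × 6.8539 ≈ 362.57 arbitrary units.

363 arbitrary units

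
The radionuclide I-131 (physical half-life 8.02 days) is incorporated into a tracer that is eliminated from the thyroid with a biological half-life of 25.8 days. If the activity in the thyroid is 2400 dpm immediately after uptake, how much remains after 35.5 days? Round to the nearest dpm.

43 dpm

1/t_eff = 1/t_phys + 1/t_biol = 1/8.02 + 1/25.8 = 0.16345 per day.
t_eff = 8.02 × 25.8 / (8.02 + 25.8) ≈ 6.1182 days.
Remaining = 2400 × (1/2)^(35.5/6.1182) = 2400 × (1/2)^5.8024 ≈ 43.005 dpm.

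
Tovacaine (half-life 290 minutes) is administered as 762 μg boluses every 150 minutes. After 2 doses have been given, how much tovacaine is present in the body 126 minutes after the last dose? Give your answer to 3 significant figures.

The 2 doses were given 276, 126 minutes ago.
Total = 762·(1/2)^(276/290) + 762·(1/2)^(126/290)
      = 393.96 + 563.85 ≈ 957.81 μg.

958 μg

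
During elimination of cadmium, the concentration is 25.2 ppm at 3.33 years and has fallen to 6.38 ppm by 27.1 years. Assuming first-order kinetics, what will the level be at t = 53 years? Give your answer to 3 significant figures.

1.43 ppm

Over Δt = 27.1 − 3.33 = 23.77 years, the level fell by a factor of 25.2/6.38 ≈ 3.9498.
n = log₂(3.9498) ≈ 1.9818 half-lives, so t½ = 23.77/1.9818 ≈ 11.994 years.
From t = 27.1 to t = 53: 6.38 × (1/2)^((53−27.1)/11.994) ≈ 1.4282 ppm.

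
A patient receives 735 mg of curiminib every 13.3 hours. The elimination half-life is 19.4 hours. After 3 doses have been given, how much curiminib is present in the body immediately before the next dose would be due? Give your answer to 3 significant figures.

918 mg

The 3 doses were given 39.9, 26.6, 13.3 hours ago.
Total = 735·(1/2)^(39.9/19.4) + 735·(1/2)^(26.6/19.4) + 735·(1/2)^(13.3/19.4)
      = 176.67 + 284.14 + 456.99 ≈ 917.8 mg.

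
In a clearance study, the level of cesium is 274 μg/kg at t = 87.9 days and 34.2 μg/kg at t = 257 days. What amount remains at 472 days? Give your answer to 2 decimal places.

Over Δt = 257 − 87.9 = 169.1 days, the level fell by a factor of 274/34.2 ≈ 8.0117.
n = log₂(8.0117) ≈ 3.0021 half-lives, so t½ = 169.1/3.0021 ≈ 56.327 days.
From t = 257 to t = 472: 34.2 × (1/2)^((472−257)/56.327) ≈ 2.4266 μg/kg.

2.43 μg/kg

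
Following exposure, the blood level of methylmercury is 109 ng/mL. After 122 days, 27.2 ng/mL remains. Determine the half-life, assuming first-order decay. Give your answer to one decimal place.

A/A₀ = 27.2/109 ≈ 0.24954.
n = log₂(4.0074) ≈ 2.0026 half-lives elapsed in 122 days.
t½ = 122/2.0026 ≈ 60.919 days.

60.9 days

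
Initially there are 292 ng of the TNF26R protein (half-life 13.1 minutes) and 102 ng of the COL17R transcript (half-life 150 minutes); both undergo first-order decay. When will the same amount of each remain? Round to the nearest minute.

Set 292·(1/2)^(t/13.1) = 102·(1/2)^(t/150).
Taking log₂: log₂(292/102) = t·(1/13.1 − 1/150).
log₂(2.8627) = 1.5174; 1/13.1 − 1/150 = 0.069669.
t = 1.5174 / 0.069669 ≈ 21.78 minutes.

22 minutes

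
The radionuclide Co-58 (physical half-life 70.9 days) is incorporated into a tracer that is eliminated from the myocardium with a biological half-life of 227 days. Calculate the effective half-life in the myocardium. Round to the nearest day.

1/t_eff = 1/t_phys + 1/t_biol = 1/70.9 + 1/227 = 0.01851 per day.
t_eff = 70.9 × 227 / (70.9 + 227) ≈ 54.026 days.

54 days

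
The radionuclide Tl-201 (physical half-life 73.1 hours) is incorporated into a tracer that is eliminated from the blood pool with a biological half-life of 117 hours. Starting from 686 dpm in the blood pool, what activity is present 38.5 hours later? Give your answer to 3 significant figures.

379 dpm

1/t_eff = 1/t_phys + 1/t_biol = 1/73.1 + 1/117 = 0.022227 per hour.
t_eff = 73.1 × 117 / (73.1 + 117) ≈ 44.991 hours.
Remaining = 686 × (1/2)^(38.5/44.991) = 686 × (1/2)^0.85574 ≈ 379.07 dpm.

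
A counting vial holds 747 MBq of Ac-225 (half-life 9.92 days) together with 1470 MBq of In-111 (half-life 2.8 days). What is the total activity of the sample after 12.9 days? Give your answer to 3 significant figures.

Ac-225: 747 × (1/2)^(12.9/9.92) = 747 × (1/2)^1.3004 ≈ 303.29 MBq.
In-111: 1470 × (1/2)^(12.9/2.8) = 1470 × (1/2)^4.6071 ≈ 60.316 MBq.
Total = 303.29 + 60.316 ≈ 363.61 MBq.

364 MBq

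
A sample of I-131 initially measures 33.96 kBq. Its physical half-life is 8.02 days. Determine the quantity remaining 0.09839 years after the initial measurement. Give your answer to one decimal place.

Convert the elapsed time: 0.09839 years = 35.9124 days.
Number of half-lives: n = 35.9124/8.02 ≈ 4.4778.
Remaining = 33.96 × (1/2)^4.4778 = 33.96 × 0.044878 ≈ 1.5241 kBq.

1.5 kBq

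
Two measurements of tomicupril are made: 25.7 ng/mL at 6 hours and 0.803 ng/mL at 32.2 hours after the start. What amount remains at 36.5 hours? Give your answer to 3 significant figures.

Over Δt = 32.2 − 6 = 26.2 hours, the level fell by a factor of 25.7/0.803 ≈ 32.005.
n = log₂(32.005) ≈ 5.0002 half-lives, so t½ = 26.2/5.0002 ≈ 5.2398 hours.
From t = 32.2 to t = 36.5: 0.803 × (1/2)^((36.5−32.2)/5.2398) ≈ 0.45465 ng/mL.

0.455 ng/mL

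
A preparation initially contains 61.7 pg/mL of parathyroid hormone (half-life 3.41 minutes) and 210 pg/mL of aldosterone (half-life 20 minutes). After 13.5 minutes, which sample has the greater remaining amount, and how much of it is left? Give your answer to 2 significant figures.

parathyroid hormone: 61.7 × (1/2)^3.9589 ≈ 3.9676 pg/mL.
aldosterone: 210 × (1/2)^0.675 ≈ 131.53 pg/mL.
Aldosterone has more remaining, at ≈ 131.53 pg/mL.

aldosterone, 130 pg/mL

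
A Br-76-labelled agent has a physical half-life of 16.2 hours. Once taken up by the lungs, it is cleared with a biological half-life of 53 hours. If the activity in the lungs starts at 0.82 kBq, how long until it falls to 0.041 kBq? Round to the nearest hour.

54 hours

1/t_eff = 1/t_phys + 1/t_biol = 1/16.2 + 1/53 = 0.080596 per hour.
t_eff = 16.2 × 53 / (16.2 + 53) ≈ 12.408 hours.
n = log₂(0.82/0.041) ≈ 4.3219; t = 4.3219 × 12.408 ≈ 53.624 hours.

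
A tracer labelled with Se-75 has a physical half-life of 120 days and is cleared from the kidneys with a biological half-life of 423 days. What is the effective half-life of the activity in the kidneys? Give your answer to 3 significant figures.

93.5 days

1/t_eff = 1/t_phys + 1/t_biol = 1/120 + 1/423 = 0.010697 per day.
t_eff = 120 × 423 / (120 + 423) ≈ 93.481 days.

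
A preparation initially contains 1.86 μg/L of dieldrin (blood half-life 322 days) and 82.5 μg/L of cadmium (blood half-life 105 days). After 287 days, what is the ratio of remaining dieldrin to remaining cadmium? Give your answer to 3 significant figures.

0.0808

dieldrin: 1.86 × (1/2)^(287/322) = 1.86 × (1/2)^0.8913 ≈ 1.0028 μg/L.
cadmium: 82.5 × (1/2)^(287/105) = 82.5 × (1/2)^2.7333 ≈ 12.406 μg/L.
Ratio ≈ 1.0028 / 12.406 ≈ 0.080829.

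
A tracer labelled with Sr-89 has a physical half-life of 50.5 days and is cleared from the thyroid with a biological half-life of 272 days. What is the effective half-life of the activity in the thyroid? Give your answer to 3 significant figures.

1/t_eff = 1/t_phys + 1/t_biol = 1/50.5 + 1/272 = 0.023478 per day.
t_eff = 50.5 × 272 / (50.5 + 272) ≈ 42.592 days.

42.6 days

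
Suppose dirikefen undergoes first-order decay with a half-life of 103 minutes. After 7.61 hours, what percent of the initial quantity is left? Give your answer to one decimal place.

4.6%

7.61 hours = 456.6 minutes.
n = 456.6/103 ≈ 4.433 half-lives.
Fraction remaining = (1/2)^4.433 ≈ 0.046295, i.e. 4.6295%.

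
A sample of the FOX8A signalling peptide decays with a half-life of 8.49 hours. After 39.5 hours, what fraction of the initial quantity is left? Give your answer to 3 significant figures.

0.0398

n = 39.5/8.49 ≈ 4.6525 half-lives.
Fraction remaining = (1/2)^4.6525 ≈ 0.03976.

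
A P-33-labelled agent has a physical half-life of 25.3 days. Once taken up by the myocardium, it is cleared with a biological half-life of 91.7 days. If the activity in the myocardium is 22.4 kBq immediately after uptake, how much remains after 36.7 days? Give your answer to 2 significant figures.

1/t_eff = 1/t_phys + 1/t_biol = 1/25.3 + 1/91.7 = 0.050431 per day.
t_eff = 25.3 × 91.7 / (25.3 + 91.7) ≈ 19.829 days.
Remaining = 22.4 × (1/2)^(36.7/19.829) = 22.4 × (1/2)^1.8508 ≈ 6.2101 kBq.

6.2 kBq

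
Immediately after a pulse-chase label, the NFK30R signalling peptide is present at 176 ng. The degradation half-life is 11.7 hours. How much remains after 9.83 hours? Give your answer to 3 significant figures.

Number of half-lives: n = 9.83/11.7 ≈ 0.84017.
Remaining = 176 × (1/2)^0.84017 = 176 × 0.55858 ≈ 98.31 ng.

98.3 ng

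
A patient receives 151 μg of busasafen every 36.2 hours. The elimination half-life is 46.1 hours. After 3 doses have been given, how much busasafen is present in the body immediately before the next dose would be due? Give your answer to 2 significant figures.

170 μg

The 3 doses were given 108.6, 72.4, 36.2 hours ago.
Total = 151·(1/2)^(108.6/46.1) + 151·(1/2)^(72.4/46.1) + 151·(1/2)^(36.2/46.1)
      = 29.5 + 50.84 + 87.618 ≈ 167.96 μg.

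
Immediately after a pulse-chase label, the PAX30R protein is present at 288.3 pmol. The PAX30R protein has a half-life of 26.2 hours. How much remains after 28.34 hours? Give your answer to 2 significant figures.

Number of half-lives: n = 28.34/26.2 ≈ 1.0817.
Remaining = 288.3 × (1/2)^1.0817 = 288.3 × 0.47248 ≈ 136.22 pmol.

140 pmol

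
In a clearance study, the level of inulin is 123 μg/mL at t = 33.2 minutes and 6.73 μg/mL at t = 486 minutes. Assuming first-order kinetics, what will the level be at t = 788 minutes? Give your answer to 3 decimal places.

0.969 μg/mL

Over Δt = 486 − 33.2 = 452.8 minutes, the level fell by a factor of 123/6.73 ≈ 18.276.
n = log₂(18.276) ≈ 4.1919 half-lives, so t½ = 452.8/4.1919 ≈ 108.02 minutes.
From t = 486 to t = 788: 6.73 × (1/2)^((788−486)/108.02) ≈ 0.96913 μg/mL.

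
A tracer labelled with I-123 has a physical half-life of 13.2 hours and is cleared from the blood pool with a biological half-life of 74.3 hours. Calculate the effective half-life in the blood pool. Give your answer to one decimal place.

1/t_eff = 1/t_phys + 1/t_biol = 1/13.2 + 1/74.3 = 0.089217 per hour.
t_eff = 13.2 × 74.3 / (13.2 + 74.3) ≈ 11.209 hours.

11.2 hours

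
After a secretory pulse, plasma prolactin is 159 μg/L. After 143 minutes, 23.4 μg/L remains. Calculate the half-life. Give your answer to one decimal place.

51.7 minutes

A/A₀ = 23.4/159 ≈ 0.14717.
n = log₂(6.7949) ≈ 2.7644 half-lives elapsed in 143 minutes.
t½ = 143/2.7644 ≈ 51.728 minutes.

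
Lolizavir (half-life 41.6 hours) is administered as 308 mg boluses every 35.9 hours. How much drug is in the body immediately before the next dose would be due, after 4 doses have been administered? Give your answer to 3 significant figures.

342 mg

The 4 doses were given 143.6, 107.7, 71.8, 35.9 hours ago.
Total = 308·(1/2)^(143.6/41.6) + 308·(1/2)^(107.7/41.6) + 308·(1/2)^(71.8/41.6) + 308·(1/2)^(35.9/41.6)
      = 28.146 + 51.192 + 93.107 + 169.34 ≈ 341.79 mg.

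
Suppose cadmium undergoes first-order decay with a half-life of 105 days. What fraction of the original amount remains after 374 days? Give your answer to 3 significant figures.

n = 374/105 ≈ 3.5619 half-lives.
Fraction remaining = (1/2)^3.5619 ≈ 0.084676.

0.0847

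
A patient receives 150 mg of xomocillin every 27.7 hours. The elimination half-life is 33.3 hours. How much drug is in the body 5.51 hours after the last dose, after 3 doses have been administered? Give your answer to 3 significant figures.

The 3 doses were given 60.91, 33.21, 5.51 hours ago.
Total = 150·(1/2)^(60.91/33.3) + 150·(1/2)^(33.21/33.3) + 150·(1/2)^(5.51/33.3)
      = 42.215 + 75.141 + 133.75 ≈ 251.1 mg.

251 mg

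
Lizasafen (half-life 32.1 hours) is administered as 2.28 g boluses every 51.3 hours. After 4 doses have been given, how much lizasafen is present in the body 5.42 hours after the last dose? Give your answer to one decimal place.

The 4 doses were given 159.32, 108.02, 56.72, 5.42 hours ago.
Total = 2.28·(1/2)^(159.32/32.1) + 2.28·(1/2)^(108.02/32.1) + 2.28·(1/2)^(56.72/32.1) + 2.28·(1/2)^(5.42/32.1)
      = 0.073089 + 0.22128 + 0.66992 + 2.0282 ≈ 2.9925 g.

3.0 g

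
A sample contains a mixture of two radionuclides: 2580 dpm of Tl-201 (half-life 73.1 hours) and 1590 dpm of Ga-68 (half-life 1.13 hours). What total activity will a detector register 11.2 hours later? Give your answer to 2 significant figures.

Tl-201: 2580 × (1/2)^(11.2/73.1) = 2580 × (1/2)^0.15321 ≈ 2320.1 dpm.
Ga-68: 1590 × (1/2)^(11.2/1.13) = 1590 × (1/2)^9.9115 ≈ 1.651 dpm.
Total = 2320.1 + 1.651 ≈ 2321.7 dpm.

2300 dpm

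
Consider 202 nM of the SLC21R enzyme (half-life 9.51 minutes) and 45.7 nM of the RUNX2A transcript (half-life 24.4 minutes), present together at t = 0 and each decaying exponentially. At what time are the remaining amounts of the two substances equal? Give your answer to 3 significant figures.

Set 202·(1/2)^(t/9.51) = 45.7·(1/2)^(t/24.4).
Taking log₂: log₂(202/45.7) = t·(1/9.51 − 1/24.4).
log₂(4.4201) = 2.1441; 1/9.51 − 1/24.4 = 0.064169.
t = 2.1441 / 0.064169 ≈ 33.413 minutes.

33.4 minutes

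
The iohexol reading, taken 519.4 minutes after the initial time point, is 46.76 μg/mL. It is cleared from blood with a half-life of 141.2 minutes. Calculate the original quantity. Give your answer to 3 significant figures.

599 μg/mL

Number of half-lives elapsed: n = 519.4/141.2 ≈ 3.6785.
A₀ = A × 2^n = 46.76 × 2^3.6785 = 46.76 × 12.804 ≈ 598.69 μg/mL.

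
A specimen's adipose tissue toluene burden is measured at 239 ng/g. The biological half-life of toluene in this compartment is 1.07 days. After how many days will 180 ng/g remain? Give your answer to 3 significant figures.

Fraction remaining = 180/239 ≈ 0.75314.
n = log₂(239/180) = ln(1.3278)/ln 2 ≈ 0.40901 half-lives.
t = n × t½ = 0.40901 × 1.07 ≈ 0.43764 days.

0.438 days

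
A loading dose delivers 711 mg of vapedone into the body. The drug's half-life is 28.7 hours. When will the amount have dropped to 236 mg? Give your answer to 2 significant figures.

Fraction remaining = 236/711 ≈ 0.33193.
n = log₂(711/236) = ln(3.0127)/ln 2 ≈ 1.5911 half-lives.
t = n × t½ = 1.5911 × 28.7 ≈ 45.663 hours.

46 hours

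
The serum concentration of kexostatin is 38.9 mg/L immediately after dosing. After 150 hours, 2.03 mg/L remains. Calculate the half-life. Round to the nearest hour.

35 hours

A/A₀ = 2.03/38.9 ≈ 0.052185.
n = log₂(19.163) ≈ 4.2602 half-lives elapsed in 150 hours.
t½ = 150/4.2602 ≈ 35.209 hours.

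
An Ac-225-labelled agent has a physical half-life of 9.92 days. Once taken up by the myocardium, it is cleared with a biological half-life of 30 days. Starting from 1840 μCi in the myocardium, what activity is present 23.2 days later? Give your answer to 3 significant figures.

213 μCi

1/t_eff = 1/t_phys + 1/t_biol = 1/9.92 + 1/30 = 0.13414 per day.
t_eff = 9.92 × 30 / (9.92 + 30) ≈ 7.4549 days.
Remaining = 1840 × (1/2)^(23.2/7.4549) = 1840 × (1/2)^3.112 ≈ 212.81 μCi.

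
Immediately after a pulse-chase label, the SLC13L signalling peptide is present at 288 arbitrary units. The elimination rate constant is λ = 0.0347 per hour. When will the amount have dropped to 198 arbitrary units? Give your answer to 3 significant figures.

t½ = ln 2 / λ = 0.69315 / 0.0347 ≈ 19.975 hours.
Fraction remaining = 198/288 ≈ 0.6875.
n = log₂(288/198) = ln(1.4545)/ln 2 ≈ 0.54057 half-lives.
t = n × t½ = 0.54057 × 19.975 ≈ 10.798 hours.

10.8 hours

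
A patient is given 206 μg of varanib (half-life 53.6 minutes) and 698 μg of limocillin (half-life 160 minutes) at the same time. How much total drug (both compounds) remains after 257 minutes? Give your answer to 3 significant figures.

237 μg

varanib: 206 × (1/2)^(257/53.6) = 206 × (1/2)^4.7948 ≈ 7.4216 μg.
limocillin: 698 × (1/2)^(257/160) = 698 × (1/2)^1.6062 ≈ 229.26 μg.
Total = 7.4216 + 229.26 ≈ 236.68 μg.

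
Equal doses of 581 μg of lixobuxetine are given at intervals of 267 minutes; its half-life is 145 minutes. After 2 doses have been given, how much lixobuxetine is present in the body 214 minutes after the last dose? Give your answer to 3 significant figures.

267 μg

The 2 doses were given 481, 214 minutes ago.
Total = 581·(1/2)^(481/145) + 581·(1/2)^(214/145)
      = 58.289 + 208.88 ≈ 267.17 μg.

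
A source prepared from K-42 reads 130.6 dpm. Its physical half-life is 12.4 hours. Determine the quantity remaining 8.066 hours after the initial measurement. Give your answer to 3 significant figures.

Number of half-lives: n = 8.066/12.4 ≈ 0.65048.
Remaining = 130.6 × (1/2)^0.65048 = 130.6 × 0.63707 ≈ 83.201 dpm.

83.2 dpm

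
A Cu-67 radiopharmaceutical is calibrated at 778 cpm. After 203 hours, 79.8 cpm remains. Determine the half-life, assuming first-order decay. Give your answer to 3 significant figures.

61.8 hours

A/A₀ = 79.8/778 ≈ 0.10257.
n = log₂(9.7494) ≈ 3.2853 half-lives elapsed in 203 hours.
t½ = 203/3.2853 ≈ 61.79 hours.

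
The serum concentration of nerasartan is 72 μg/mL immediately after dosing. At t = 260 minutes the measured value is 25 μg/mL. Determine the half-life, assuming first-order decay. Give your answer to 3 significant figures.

A/A₀ = 25/72 ≈ 0.34722.
n = log₂(2.88) ≈ 1.5261 half-lives elapsed in 260 minutes.
t½ = 260/1.5261 ≈ 170.37 minutes.

170 minutes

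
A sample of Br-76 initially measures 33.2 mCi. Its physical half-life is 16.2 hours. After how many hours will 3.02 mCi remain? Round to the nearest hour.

Fraction remaining = 3.02/33.2 ≈ 0.090964.
n = log₂(33.2/3.02) = ln(10.993)/ln 2 ≈ 3.4586 half-lives.
t = n × t½ = 3.4586 × 16.2 ≈ 56.029 hours.

56 hours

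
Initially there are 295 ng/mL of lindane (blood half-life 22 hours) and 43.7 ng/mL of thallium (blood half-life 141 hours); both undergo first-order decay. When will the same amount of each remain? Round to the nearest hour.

72 hours

Set 295·(1/2)^(t/22) = 43.7·(1/2)^(t/141).
Taking log₂: log₂(295/43.7) = t·(1/22 − 1/141).
log₂(6.7506) = 2.755; 1/22 − 1/141 = 0.038362.
t = 2.755 / 0.038362 ≈ 71.815 hours.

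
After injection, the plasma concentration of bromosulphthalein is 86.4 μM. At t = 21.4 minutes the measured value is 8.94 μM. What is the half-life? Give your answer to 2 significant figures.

6.5 minutes

A/A₀ = 8.94/86.4 ≈ 0.10347.
n = log₂(9.6644) ≈ 3.2727 half-lives elapsed in 21.4 minutes.
t½ = 21.4/3.2727 ≈ 6.539 minutes.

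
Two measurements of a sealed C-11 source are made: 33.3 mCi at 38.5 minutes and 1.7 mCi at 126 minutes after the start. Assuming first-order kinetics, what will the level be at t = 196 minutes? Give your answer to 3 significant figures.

Over Δt = 126 − 38.5 = 87.5 minutes, the level fell by a factor of 33.3/1.7 ≈ 19.588.
n = log₂(19.588) ≈ 4.2919 half-lives, so t½ = 87.5/4.2919 ≈ 20.387 minutes.
From t = 126 to t = 196: 1.7 × (1/2)^((196−126)/20.387) ≈ 0.15734 mCi.

0.157 mCi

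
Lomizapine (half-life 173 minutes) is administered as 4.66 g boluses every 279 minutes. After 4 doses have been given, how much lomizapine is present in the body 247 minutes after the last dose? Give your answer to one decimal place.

2.5 g

The 4 doses were given 1084, 805, 526, 247 minutes ago.
Total = 4.66·(1/2)^(1084/173) + 4.66·(1/2)^(805/173) + 4.66·(1/2)^(526/173) + 4.66·(1/2)^(247/173)
      = 0.060557 + 0.1852 + 0.56639 + 1.7322 ≈ 2.5443 g.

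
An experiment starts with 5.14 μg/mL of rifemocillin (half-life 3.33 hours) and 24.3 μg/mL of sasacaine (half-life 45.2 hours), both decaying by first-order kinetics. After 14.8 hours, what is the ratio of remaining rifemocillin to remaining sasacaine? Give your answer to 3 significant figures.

rifemocillin: 5.14 × (1/2)^(14.8/3.33) = 5.14 × (1/2)^4.4444 ≈ 0.23608 μg/mL.
sasacaine: 24.3 × (1/2)^(14.8/45.2) = 24.3 × (1/2)^0.32743 ≈ 19.366 μg/mL.
Ratio ≈ 0.23608 / 19.366 ≈ 0.01219.

0.0122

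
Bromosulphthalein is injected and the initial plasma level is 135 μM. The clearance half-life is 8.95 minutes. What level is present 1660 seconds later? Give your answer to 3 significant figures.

Convert the elapsed time: 1660 seconds = 27.6667 minutes.
Number of half-lives: n = 27.6667/8.95 ≈ 3.0912.
Remaining = 135 × (1/2)^3.0912 = 135 × 0.11734 ≈ 15.841 μM.

15.8 μM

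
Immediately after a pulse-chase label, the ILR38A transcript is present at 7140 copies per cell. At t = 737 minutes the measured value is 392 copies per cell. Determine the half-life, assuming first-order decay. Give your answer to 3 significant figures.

A/A₀ = 392/7140 ≈ 0.054902.
n = log₂(18.214) ≈ 4.187 half-lives elapsed in 737 minutes.
t½ = 737/4.187 ≈ 176.02 minutes.

176 minutes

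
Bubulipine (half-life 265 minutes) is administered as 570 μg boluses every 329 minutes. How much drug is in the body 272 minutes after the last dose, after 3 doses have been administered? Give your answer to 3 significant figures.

The 3 doses were given 930, 601, 272 minutes ago.
Total = 570·(1/2)^(930/265) + 570·(1/2)^(601/265) + 570·(1/2)^(272/265)
      = 50.053 + 118.35 + 279.83 ≈ 448.23 μg.

448 μg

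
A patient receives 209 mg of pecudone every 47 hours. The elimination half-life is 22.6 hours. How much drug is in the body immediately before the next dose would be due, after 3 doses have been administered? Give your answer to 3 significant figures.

63.9 mg

The 3 doses were given 141, 94, 47 hours ago.
Total = 209·(1/2)^(141/22.6) + 209·(1/2)^(94/22.6) + 209·(1/2)^(47/22.6)
      = 2.7672 + 11.697 + 49.444 ≈ 63.908 mg.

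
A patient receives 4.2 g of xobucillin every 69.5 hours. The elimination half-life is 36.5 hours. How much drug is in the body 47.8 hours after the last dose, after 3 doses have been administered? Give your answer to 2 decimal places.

2.27 g

The 3 doses were given 186.8, 117.3, 47.8 hours ago.
Total = 4.2·(1/2)^(186.8/36.5) + 4.2·(1/2)^(117.3/36.5) + 4.2·(1/2)^(47.8/36.5)
      = 0.12096 + 0.45272 + 1.6944 ≈ 2.2681 g.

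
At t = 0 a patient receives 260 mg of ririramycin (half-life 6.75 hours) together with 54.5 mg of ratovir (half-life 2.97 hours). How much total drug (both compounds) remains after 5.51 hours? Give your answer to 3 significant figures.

ririramycin: 260 × (1/2)^(5.51/6.75) = 260 × (1/2)^0.8163 ≈ 147.65 mg.
ratovir: 54.5 × (1/2)^(5.51/2.97) = 54.5 × (1/2)^1.8552 ≈ 15.063 mg.
Total = 147.65 + 15.063 ≈ 162.72 mg.

163 mg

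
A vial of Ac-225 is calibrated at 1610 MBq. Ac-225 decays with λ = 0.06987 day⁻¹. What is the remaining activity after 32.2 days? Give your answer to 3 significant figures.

t½ = ln 2 / λ = 0.69315 / 0.06987 ≈ 9.9205 days.
Number of half-lives: n = 32.2/9.9205 ≈ 3.2458.
Remaining = 1610 × (1/2)^3.2458 = 1610 × 0.10542 ≈ 169.72 MBq.

170 MBq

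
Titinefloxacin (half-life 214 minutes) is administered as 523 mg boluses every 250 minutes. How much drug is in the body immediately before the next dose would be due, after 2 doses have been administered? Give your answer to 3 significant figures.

336 mg

The 2 doses were given 500, 250 minutes ago.
Total = 523·(1/2)^(500/214) + 523·(1/2)^(250/214)
      = 103.55 + 232.72 ≈ 336.27 mg.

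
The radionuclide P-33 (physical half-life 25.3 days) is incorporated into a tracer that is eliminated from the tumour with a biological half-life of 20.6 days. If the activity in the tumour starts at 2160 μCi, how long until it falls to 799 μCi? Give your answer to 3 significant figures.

1/t_eff = 1/t_phys + 1/t_biol = 1/25.3 + 1/20.6 = 0.088069 per day.
t_eff = 25.3 × 20.6 / (25.3 + 20.6) ≈ 11.355 days.
n = log₂(2160/799) ≈ 1.4348; t = 1.4348 × 11.355 ≈ 16.291 days.

16.3 days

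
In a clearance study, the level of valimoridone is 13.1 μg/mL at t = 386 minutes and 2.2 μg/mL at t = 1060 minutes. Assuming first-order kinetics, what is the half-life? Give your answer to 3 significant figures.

Over Δt = 1060 − 386 = 674 minutes, the level fell by a factor of 13.1/2.2 ≈ 5.9545.
n = log₂(5.9545) ≈ 2.574 half-lives, so t½ = 674/2.574 ≈ 261.85 minutes.

262 minutes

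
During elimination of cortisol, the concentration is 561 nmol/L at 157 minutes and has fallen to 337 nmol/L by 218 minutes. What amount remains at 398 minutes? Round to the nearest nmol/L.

Over Δt = 218 − 157 = 61 minutes, the level fell by a factor of 561/337 ≈ 1.6647.
n = log₂(1.6647) ≈ 0.73525 half-lives, so t½ = 61/0.73525 ≈ 82.965 minutes.
From t = 218 to t = 398: 337 × (1/2)^((398−218)/82.965) ≈ 74.906 nmol/L.

75 nmol/L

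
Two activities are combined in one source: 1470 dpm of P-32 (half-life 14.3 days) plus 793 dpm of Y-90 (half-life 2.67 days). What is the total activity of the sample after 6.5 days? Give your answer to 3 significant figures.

P-32: 1470 × (1/2)^(6.5/14.3) = 1470 × (1/2)^0.45455 ≈ 1072.7 dpm.
Y-90: 793 × (1/2)^(6.5/2.67) = 793 × (1/2)^2.4345 ≈ 146.7 dpm.
Total = 1072.7 + 146.7 ≈ 1219.4 dpm.

1220 dpm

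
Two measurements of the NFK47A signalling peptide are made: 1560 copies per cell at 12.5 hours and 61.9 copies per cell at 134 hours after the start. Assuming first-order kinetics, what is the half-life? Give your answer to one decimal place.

Over Δt = 134 − 12.5 = 121.5 hours, the level fell by a factor of 1560/61.9 ≈ 25.202.
n = log₂(25.202) ≈ 4.6555 half-lives, so t½ = 121.5/4.6555 ≈ 26.098 hours.

26.1 hours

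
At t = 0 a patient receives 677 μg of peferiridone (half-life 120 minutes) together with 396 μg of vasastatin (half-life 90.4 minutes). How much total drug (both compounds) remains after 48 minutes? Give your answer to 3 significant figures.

peferiridone: 677 × (1/2)^(48/120) = 677 × (1/2)^0.4 ≈ 513.07 μg.
vasastatin: 396 × (1/2)^(48/90.4) = 396 × (1/2)^0.53097 ≈ 274.07 μg.
Total = 513.07 + 274.07 ≈ 787.14 μg.

787 μg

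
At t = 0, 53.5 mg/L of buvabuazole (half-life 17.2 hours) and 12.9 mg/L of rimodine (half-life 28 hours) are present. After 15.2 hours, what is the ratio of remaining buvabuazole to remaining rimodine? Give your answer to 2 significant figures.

buvabuazole: 53.5 × (1/2)^(15.2/17.2) = 53.5 × (1/2)^0.88372 ≈ 28.995 mg/L.
rimodine: 12.9 × (1/2)^(15.2/28) = 12.9 × (1/2)^0.54286 ≈ 8.8547 mg/L.
Ratio ≈ 28.995 / 8.8547 ≈ 3.2746.

3.3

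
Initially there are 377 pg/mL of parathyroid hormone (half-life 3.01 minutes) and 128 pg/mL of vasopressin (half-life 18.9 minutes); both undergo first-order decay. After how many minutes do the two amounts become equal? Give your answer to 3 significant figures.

Set 377·(1/2)^(t/3.01) = 128·(1/2)^(t/18.9).
Taking log₂: log₂(377/128) = t·(1/3.01 − 1/18.9).
log₂(2.9453) = 1.5584; 1/3.01 − 1/18.9 = 0.27932.
t = 1.5584 / 0.27932 ≈ 5.5794 minutes.

5.58 minutes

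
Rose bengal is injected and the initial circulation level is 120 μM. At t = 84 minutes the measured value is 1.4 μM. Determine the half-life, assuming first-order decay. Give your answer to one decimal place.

13.1 minutes

A/A₀ = 1.4/120 ≈ 0.011667.
n = log₂(85.714) ≈ 6.4215 half-lives elapsed in 84 minutes.
t½ = 84/6.4215 ≈ 13.081 minutes.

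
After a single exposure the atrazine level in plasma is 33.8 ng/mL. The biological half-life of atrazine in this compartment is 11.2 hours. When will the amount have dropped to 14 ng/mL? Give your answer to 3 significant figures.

14.2 hours

Fraction remaining = 14/33.8 ≈ 0.4142.
n = log₂(33.8/14) = ln(2.4143)/ln 2 ≈ 1.2716 half-lives.
t = n × t½ = 1.2716 × 11.2 ≈ 14.242 hours.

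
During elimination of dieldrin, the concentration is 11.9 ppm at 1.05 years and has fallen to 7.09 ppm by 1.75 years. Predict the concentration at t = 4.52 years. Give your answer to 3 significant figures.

0.913 ppm

Over Δt = 1.75 − 1.05 = 0.7 years, the level fell by a factor of 11.9/7.09 ≈ 1.6784.
n = log₂(1.6784) ≈ 0.7471 half-lives, so t½ = 0.7/0.7471 ≈ 0.93695 years.
From t = 1.75 to t = 4.52: 7.09 × (1/2)^((4.52−1.75)/0.93695) ≈ 0.91344 ppm.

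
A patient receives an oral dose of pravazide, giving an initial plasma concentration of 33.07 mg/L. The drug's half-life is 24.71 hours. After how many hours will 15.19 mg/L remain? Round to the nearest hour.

28 hours

Fraction remaining = 15.19/33.07 ≈ 0.45933.
n = log₂(33.07/15.19) = ln(2.1771)/ln 2 ≈ 1.1224 half-lives.
t = n × t½ = 1.1224 × 24.71 ≈ 27.735 hours.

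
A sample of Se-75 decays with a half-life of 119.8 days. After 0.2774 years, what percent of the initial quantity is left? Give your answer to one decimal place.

0.2774 years = 101.251 days.
n = 101.251/119.8 ≈ 0.84517 half-lives.
Fraction remaining = (1/2)^0.84517 ≈ 0.55665, i.e. 55.665%.

55.7%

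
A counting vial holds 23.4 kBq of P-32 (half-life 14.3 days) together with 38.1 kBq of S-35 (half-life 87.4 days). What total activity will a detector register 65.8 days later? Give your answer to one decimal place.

23.6 kBq

P-32: 23.4 × (1/2)^(65.8/14.3) = 23.4 × (1/2)^4.6014 ≈ 0.96396 kBq.
S-35: 38.1 × (1/2)^(65.8/87.4) = 38.1 × (1/2)^0.75286 ≈ 22.61 kBq.
Total = 0.96396 + 22.61 ≈ 23.573 kBq.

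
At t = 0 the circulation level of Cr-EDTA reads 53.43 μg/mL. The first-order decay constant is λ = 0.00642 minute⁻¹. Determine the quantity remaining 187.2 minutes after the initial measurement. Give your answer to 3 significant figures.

t½ = ln 2 / λ = 0.69315 / 0.00642 ≈ 107.97 minutes.
Number of half-lives: n = 187.2/107.97 ≈ 1.7339.
Remaining = 53.43 × (1/2)^1.7339 = 53.43 × 0.30065 ≈ 16.063 μg/mL.

16.1 μg/mL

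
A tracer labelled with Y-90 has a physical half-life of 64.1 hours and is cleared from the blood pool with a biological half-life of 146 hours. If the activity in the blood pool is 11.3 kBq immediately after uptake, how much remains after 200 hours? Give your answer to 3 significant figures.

0.503 kBq

1/t_eff = 1/t_phys + 1/t_biol = 1/64.1 + 1/146 = 0.02245 per hour.
t_eff = 64.1 × 146 / (64.1 + 146) ≈ 44.544 hours.
Remaining = 11.3 × (1/2)^(200/44.544) = 11.3 × (1/2)^4.49 ≈ 0.50287 kBq.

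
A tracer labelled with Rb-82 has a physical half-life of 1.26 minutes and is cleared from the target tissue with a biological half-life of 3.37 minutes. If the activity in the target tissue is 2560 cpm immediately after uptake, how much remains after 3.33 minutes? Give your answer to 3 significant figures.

1/t_eff = 1/t_phys + 1/t_biol = 1/1.26 + 1/3.37 = 1.0904 per minute.
t_eff = 1.26 × 3.37 / (1.26 + 3.37) ≈ 0.91711 minutes.
Remaining = 2560 × (1/2)^(3.33/0.91711) = 2560 × (1/2)^3.631 ≈ 206.63 cpm.

207 cpm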